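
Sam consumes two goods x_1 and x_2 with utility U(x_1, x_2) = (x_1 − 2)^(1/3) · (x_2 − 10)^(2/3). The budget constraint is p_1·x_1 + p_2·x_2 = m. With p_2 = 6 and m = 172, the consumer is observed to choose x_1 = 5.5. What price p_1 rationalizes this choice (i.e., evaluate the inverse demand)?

p_1 = 8.96

Let x_1' = x_1−2, x_2' = x_2−10. MRS = (1/2)·x_2'/x_1' = p_1/p_2.
After buying the subsistence bundle (2, 10), a share 1/3 of the remaining income goes to x_1: x_1* = 2 + 1/3·(m − 2p_1 − 10p_2)/p_1.
Set x_1* = 5.5 in the demand function and solve for p_1: p_1 = 8.96.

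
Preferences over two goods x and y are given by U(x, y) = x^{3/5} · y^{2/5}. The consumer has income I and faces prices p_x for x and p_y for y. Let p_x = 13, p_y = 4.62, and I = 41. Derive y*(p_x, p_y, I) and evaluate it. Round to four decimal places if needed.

The MRS is (3/2)·y/x. Set MRS = p_x/p_y.
So 0.6·p_y·y = 0.4·p_x·x; combined with the budget, a share 0.6 of income goes to x.
Demand: x*(p_x,p_y,I) = 0.6·I/p_x and y* = 0.4·I/p_y.
At p_x=13, p_y=4.62, I=41: y* = 0.4·41/4.62 = 3.5498.

y* = 3.5498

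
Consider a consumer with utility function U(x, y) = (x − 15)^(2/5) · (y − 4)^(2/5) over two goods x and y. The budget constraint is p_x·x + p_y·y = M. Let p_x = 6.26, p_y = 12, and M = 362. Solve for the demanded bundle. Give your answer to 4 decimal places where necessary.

x* = 32.5799, y* = 13.1708

After buying the subsistence bundle (15, 4), a share 0.5 of the remaining income goes to x: x* = 15 + 0.5·(M − 15p_x − 4p_y)/p_x.
Discretionary income = 362 − 15·6.26 − 4·12 = 220.1; x* = 15 + 0.5·220.1/6.26 = 32.5799; y* = 4 + 0.5·220.1/12 = 13.1708.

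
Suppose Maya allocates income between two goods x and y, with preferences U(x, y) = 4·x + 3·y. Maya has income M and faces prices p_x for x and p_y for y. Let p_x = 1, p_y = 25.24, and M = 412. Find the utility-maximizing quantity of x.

x* = 412

Linear utility — the consumer picks whichever good has higher MU/price: 4/1 = 4 vs 3/25.24 = 0.1189.
x gives more utility per dollar, so spend all income on x: x* = M/p_x, y* = 0.
Numerically: x* = 412, y* = 0.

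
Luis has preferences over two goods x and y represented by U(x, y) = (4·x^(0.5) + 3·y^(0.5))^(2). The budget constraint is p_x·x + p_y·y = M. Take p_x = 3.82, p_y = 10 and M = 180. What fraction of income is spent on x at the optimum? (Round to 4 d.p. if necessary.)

MRS = MU_x/MU_y = (4/3)·(y/x)^(0.5). Set equal to p_x/p_y.
Hence y/x = ((3/4)·p_x/p_y)^(1/(0.5)), i.e. raised to the 2 power.
Substitute y = (y/x)·x into the budget: x* = M/(p_x + p_y·(y/x)).
Numerically y/x = 0.082082, so x* = 180/(3.82 + 10·0.082082) = 38.7862 and y* = 0.082082·38.7862 = 3.1837.
Expenditure on x: 3.82·38.7862 = 148.1634; share = 0.8231.

share on x = 0.8231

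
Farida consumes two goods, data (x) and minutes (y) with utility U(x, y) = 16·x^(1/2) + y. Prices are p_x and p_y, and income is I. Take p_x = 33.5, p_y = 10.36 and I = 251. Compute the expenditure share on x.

MU_x = 8/√x, MU_y = 1. Tangency: 8/√x = p_x/p_y.
Solve: √x = 8·p_y/p_x, so x*(p_x,p_y) = (8·p_y/p_x)², and y* = (I − p_x·x*)/p_y.
Plugging in: x* = (8·10.36/33.5)² = 6.1208, y* = 4.4356.
Expenditure on x: 33.5·6.1208 = 205.0476; share = 0.8169.

share on x = 0.8169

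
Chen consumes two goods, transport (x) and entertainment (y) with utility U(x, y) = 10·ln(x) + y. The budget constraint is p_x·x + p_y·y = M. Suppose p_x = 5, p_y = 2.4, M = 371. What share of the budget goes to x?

share on x = 0.0647

MU_x = 10/x, MU_y = 1. Tangency: 10/x = p_x/p_y.
So x*(p_x,p_y) = 10·p_y/p_x, independent of income; and y* = (M − 10·p_y)/p_y.
At the given prices: x* = 10·2.4/5 = 4.8, and y* = 144.5833.
Expenditure on x: 5·4.8 = 24; share = 0.0647.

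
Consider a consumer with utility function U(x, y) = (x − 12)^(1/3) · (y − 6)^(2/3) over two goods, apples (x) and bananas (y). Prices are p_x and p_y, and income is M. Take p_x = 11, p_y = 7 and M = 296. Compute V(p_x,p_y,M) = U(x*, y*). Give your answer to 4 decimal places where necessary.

Let x' = x−12, y' = y−6. MRS = (1/2)·y'/x' = p_x/p_y.
After buying the subsistence bundle (12, 6), a share 1/3 of the remaining income goes to x: x* = 12 + 1/3·(M − 12p_x − 6p_y)/p_x.
Discretionary income = 296 − 12·11 − 6·7 = 122; x* = 12 + 1/3·122/11 = 15.697; y* = 6 + 2/3·122/7 = 17.619.
Utility at the optimum: U(15.697, 17.619) = 7.9322.

V = 7.9322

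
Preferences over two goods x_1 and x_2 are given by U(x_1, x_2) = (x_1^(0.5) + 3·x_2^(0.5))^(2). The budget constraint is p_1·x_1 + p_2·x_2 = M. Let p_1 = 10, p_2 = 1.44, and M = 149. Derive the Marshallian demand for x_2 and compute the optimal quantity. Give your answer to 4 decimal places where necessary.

MU_x_1 ∝ x_1^(-0.5), MU_x_2 ∝ 3·x_2^(-0.5), so MRS = (1/3)·(x_2/x_1)^(0.5) = p_1/p_2.
Solve for the ratio: x_2/x_1 = [3·p_1/p_2]^(2).
Substitute x_2 = (x_2/x_1)·x_1 into the budget: x_1* = M/(p_1 + p_2·(x_2/x_1)).
Numerically x_2/x_1 = 434.027778, so x_1* = 149/(10 + 1.44·434.027778) = 0.2346 and x_2* = 434.027778·0.2346 = 101.8427.

x_2* = 101.8427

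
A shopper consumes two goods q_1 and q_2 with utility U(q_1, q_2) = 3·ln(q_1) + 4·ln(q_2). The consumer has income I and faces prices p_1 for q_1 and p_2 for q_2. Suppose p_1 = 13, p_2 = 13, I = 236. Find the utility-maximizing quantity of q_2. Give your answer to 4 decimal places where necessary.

q_2* = 10.3736

Demand: q_1*(p_1,p_2,I) = 3/7·I/p_1 and q_2* = 4/7·I/p_2.
At p_1=13, p_2=13, I=236: q_2* = 4/7·236/13 = 10.3736.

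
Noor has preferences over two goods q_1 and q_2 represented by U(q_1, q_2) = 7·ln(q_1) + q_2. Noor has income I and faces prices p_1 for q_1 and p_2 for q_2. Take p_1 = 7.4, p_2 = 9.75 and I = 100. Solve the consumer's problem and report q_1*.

At the given prices: q_1* = 7·9.75/7.4 = 9.223.

q_1* = 9.223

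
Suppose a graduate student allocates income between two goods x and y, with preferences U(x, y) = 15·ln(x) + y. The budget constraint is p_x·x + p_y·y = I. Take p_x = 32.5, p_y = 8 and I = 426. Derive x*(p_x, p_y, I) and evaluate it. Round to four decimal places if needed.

x* = 3.6923

So x*(p_x,p_y) = 15·p_y/p_x, independent of income; and y* = (I − 15·p_y)/p_y.
At the given prices: x* = 15·8/32.5 = 3.6923.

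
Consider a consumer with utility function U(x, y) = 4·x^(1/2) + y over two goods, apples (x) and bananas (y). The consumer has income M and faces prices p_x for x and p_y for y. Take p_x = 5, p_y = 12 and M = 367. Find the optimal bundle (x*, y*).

MU_x = 2/√x, MU_y = 1. Tangency: 2/√x = p_x/p_y.
Solve: √x = 2·p_y/p_x, so x*(p_x,p_y) = (2·p_y/p_x)², and y* = (M − p_x·x*)/p_y.
Plugging in: x* = (2·12/5)² = 23.04, y* = 20.9833.

x* = 23.04, y* = 20.9833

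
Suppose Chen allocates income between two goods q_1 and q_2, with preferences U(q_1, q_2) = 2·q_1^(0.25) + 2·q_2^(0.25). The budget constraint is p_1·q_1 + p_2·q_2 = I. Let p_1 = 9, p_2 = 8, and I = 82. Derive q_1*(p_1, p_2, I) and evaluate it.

q_1* = 4.4661

From the CES first-order condition, (q_2/q_1)^(0.75) = p_1/p_2.
Solve for the ratio: q_2/q_1 = [p_1/p_2]^(4/3).
Substitute q_2 = (q_2/q_1)·q_1 into the budget: q_1* = I/(p_1 + p_2·(q_2/q_1)).
Numerically q_2/q_1 = 1.170047, so q_1* = 82/(9 + 8·1.170047) = 4.4661.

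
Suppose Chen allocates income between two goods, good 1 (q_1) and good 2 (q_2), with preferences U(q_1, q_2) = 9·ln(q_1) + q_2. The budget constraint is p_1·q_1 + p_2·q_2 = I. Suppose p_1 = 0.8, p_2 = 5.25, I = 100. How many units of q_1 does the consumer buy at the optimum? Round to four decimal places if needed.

q_1* = 59.0625

MU_q_1 = 9/q_1, MU_q_2 = 1. Tangency: 9/q_1 = p_1/p_2.
So q_1*(p_1,p_2) = 9·p_2/p_1, independent of income; and q_2* = (I − 9·p_2)/p_2.
At the given prices: q_1* = 9·5.25/0.8 = 59.0625.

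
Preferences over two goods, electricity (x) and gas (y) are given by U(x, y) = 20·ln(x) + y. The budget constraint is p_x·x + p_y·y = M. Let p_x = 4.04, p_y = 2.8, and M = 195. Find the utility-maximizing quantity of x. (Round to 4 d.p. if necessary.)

x* = 13.8614

At the given prices: x* = 20·2.8/4.04 = 13.8614.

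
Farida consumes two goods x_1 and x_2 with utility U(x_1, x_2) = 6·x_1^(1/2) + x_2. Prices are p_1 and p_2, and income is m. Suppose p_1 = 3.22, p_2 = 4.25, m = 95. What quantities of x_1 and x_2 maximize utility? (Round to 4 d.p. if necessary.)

x_1* = 15.6786, x_2* = 10.4741

Set MRS = p_1/p_2: 3·x_1^(−1/2) = p_1/p_2.
Solve: √x_1 = 3·p_2/p_1, so x_1*(p_1,p_2) = (3·p_2/p_1)², and x_2* = (m − p_1·x_1*)/p_2.
Plugging in: x_1* = (3·4.25/3.22)² = 15.6786, x_2* = 10.4741.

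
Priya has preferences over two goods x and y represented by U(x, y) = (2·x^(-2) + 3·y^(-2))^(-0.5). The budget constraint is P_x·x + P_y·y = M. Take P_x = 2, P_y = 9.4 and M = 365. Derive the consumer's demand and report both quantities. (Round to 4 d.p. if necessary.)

x* = 43.3296, y* = 29.6107

Substitute y = (y/x)·x into the budget: x* = M/(P_x + P_y·(y/x)).
Numerically y/x = 0.683383, so x* = 365/(2 + 9.4·0.683383) = 43.3296 and y* = 0.683383·43.3296 = 29.6107.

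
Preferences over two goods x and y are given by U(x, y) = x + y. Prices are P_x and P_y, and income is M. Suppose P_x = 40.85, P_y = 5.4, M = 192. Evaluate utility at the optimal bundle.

y gives more utility per dollar, so spend all income on y: y* = M/P_y, x* = 0.
Numerically: x* = 0, y* = 35.5556.
Utility at the optimum: U(0, 35.5556) = 35.5556.

V = 35.5556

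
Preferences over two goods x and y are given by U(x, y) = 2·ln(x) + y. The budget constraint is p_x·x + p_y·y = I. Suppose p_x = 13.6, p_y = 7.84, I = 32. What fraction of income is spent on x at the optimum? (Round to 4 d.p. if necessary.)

share on x = 0.49

MU_x = 2/x, MU_y = 1. Tangency: 2/x = p_x/p_y.
So x*(p_x,p_y) = 2·p_y/p_x, independent of income; and y* = (I − 2·p_y)/p_y.
At the given prices: x* = 2·7.84/13.6 = 1.1529, and y* = 2.0816.
Expenditure on x: 13.6·1.1529 = 15.68; share = 0.49.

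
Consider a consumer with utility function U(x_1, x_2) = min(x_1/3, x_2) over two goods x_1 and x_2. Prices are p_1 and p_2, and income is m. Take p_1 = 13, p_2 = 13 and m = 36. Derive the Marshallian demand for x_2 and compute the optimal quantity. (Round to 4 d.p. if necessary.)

Leontief preferences: the optimum is at the kink where x_1/3 = x_2/1, i.e. x_2 = (1/3)·x_1.
Budget: p_1·x_1 + p_2·(1/3)·x_1 = m, so (3·p_1 + p_2)·x_1 = 3·m.
Demand: x_1*(p_1,p_2,m) = 3·m/(3·p_1 + p_2), x_2* = m/(3·p_1 + p_2).
Here 3·13 + 13 = 52, giving x_2* = 0.6923.

x_2* = 0.6923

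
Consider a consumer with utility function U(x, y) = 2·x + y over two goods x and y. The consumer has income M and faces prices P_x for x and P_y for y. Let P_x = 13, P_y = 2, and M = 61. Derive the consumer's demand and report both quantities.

Linear utility — the consumer picks whichever good has higher MU/price: 2/13 = 0.1538 vs 1/2 = 0.5.
y gives more utility per dollar, so spend all income on y: y* = M/P_y, x* = 0.
Numerically: x* = 0, y* = 30.5.

x* = 0, y* = 30.5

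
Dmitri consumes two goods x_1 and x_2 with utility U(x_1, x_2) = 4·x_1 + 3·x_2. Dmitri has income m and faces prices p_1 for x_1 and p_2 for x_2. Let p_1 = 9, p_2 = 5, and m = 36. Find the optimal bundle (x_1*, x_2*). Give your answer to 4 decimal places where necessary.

x_1* = 0, x_2* = 7.2

Linear utility — the consumer picks whichever good has higher MU/price: 4/9 = 0.4444 vs 3/5 = 0.6.
x_2 gives more utility per dollar, so spend all income on x_2: x_2* = m/p_2, x_1* = 0.
Numerically: x_1* = 0, x_2* = 7.2.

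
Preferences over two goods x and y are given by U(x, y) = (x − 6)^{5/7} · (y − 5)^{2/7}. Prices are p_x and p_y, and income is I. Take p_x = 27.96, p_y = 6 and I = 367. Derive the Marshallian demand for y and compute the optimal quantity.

Discretionary income = 367 − 6·27.96 − 5·6 = 169.24; y* = 5 + 2/7·169.24/6 = 13.059.

y* = 13.059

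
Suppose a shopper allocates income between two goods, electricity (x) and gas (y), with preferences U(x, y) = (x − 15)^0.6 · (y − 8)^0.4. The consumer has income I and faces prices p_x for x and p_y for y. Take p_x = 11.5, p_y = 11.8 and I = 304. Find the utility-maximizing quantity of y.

This is Cobb-Douglas in (x−15, y−8): tangency gives 0.6·p_y·(y−8) = 0.4·p_x·(x−15).
After buying the subsistence bundle (15, 8), a share 0.6 of the remaining income goes to x: x* = 15 + 0.6·(I − 15p_x − 8p_y)/p_x.
Discretionary income = 304 − 15·11.5 − 8·11.8 = 37.1; y* = 8 + 0.4·37.1/11.8 = 9.2576.

y* = 9.2576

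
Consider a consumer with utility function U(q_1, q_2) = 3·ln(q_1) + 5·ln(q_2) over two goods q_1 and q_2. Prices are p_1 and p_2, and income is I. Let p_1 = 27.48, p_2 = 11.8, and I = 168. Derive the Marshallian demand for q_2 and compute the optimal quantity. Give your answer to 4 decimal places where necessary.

The MRS is (3/5)·q_2/q_1. Set MRS = p_1/p_2.
Rearranging, p_2·q_2 = (5/3)·p_1·q_1. Substituting into the budget gives p_1·q_1·(1 + (5/3)) = I.
Demand: q_1*(p_1,p_2,I) = 0.375·I/p_1 and q_2* = 0.625·I/p_2.
At p_1=27.48, p_2=11.8, I=168: q_2* = 0.625·168/11.8 = 8.8983.

q_2* = 8.8983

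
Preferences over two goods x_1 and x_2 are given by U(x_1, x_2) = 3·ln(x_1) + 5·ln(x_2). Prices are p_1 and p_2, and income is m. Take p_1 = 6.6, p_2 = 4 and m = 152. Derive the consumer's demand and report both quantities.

x_1* = 8.6364, x_2* = 23.75

Demand: x_1*(p_1,p_2,m) = 0.375·m/p_1 and x_2* = 0.625·m/p_2.
At p_1=6.6, p_2=4, m=152: x_1* = 0.375·152/6.6 = 8.6364, x_2* = 23.75.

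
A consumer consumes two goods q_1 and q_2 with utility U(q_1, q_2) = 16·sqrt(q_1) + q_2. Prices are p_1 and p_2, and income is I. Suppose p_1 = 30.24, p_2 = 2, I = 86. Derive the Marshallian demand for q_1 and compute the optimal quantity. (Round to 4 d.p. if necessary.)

q_1* = 0.2799

Solve: √q_1 = 8·p_2/p_1, so q_1*(p_1,p_2) = (8·p_2/p_1)², and q_2* = (I − p_1·q_1*)/p_2.
Plugging in: q_1* = (8·2/30.24)² = 0.2799.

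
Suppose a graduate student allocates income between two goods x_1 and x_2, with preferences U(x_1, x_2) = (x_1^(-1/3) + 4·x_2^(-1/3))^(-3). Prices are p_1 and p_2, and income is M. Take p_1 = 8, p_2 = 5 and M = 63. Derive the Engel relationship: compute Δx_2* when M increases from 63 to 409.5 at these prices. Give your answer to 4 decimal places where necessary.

MRS = MU_x_1/MU_x_2 = (1/4)·(x_2/x_1)^(4/3). Set equal to p_1/p_2.
Solve for the ratio: x_2/x_1 = [4·p_1/p_2]^(0.75).
With the ratio pinned down, the budget gives x_1* = M/(p_1 + p_2·(x_2/x_1)) and x_2* = (x_2/x_1)·x_1*.
Numerically x_2/x_1 = 4.023787, so x_1* = 63/(8 + 5·4.023787) = 2.2405 and x_2* = 4.023787·2.2405 = 9.0152.
At M' = 409.5: x_2* = 58.599. Change: 58.599 − 9.0152 = 49.5837.

Δx_2* = 49.5837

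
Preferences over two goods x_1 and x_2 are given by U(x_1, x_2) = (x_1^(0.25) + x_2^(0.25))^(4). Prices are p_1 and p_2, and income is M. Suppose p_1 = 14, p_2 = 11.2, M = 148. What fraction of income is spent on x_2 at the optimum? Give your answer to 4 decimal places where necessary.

share on x_2 = 0.5186

MU_x_1 ∝ x_1^(-0.75), MU_x_2 ∝ x_2^(-0.75), so MRS = (x_2/x_1)^(0.75) = p_1/p_2.
Solve for the ratio: x_2/x_1 = [p_1/p_2]^(4/3).
Substitute x_2 = (x_2/x_1)·x_1 into the budget: x_1* = M/(p_1 + p_2·(x_2/x_1)).
Numerically x_2/x_1 = 1.346522, so x_1* = 148/(14 + 11.2·1.346522) = 5.0892 and x_2* = 1.346522·5.0892 = 6.8528.
Expenditure on x_2: 11.2·6.8528 = 76.7508; share = 0.5186.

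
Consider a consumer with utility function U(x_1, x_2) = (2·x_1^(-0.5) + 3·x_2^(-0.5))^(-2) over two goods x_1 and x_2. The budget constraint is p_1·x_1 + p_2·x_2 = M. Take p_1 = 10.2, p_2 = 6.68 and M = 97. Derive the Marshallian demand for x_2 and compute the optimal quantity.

MU_x_1 ∝ 2·x_1^(-1.5), MU_x_2 ∝ 3·x_2^(-1.5), so MRS = (2/3)·(x_2/x_1)^(1.5) = p_1/p_2.
Hence x_2/x_1 = ((3/2)·p_1/p_2)^(1/(1.5)), i.e. raised to the 2/3 power.
With the ratio pinned down, the budget gives x_1* = M/(p_1 + p_2·(x_2/x_1)) and x_2* = (x_2/x_1)·x_1*.
Numerically x_2/x_1 = 1.737574, so x_1* = 97/(10.2 + 6.68·1.737574) = 4.4481 and x_2* = 1.737574·4.4481 = 7.7289.

x_2* = 7.7289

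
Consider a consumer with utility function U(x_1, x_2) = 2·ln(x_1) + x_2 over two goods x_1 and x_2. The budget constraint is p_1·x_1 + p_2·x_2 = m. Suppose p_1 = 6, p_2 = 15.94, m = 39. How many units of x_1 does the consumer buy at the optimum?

Set MRS = p_1/p_2: (2/x_1)/1 = p_1/p_2.
So x_1*(p_1,p_2) = 2·p_2/p_1, independent of income; and x_2* = (m − 2·p_2)/p_2.
At the given prices: x_1* = 2·15.94/6 = 5.3133.

x_1* = 5.3133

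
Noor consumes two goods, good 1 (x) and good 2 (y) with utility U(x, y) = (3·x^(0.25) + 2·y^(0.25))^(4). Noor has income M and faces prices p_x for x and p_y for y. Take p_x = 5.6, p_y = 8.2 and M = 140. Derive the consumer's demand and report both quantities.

x* = 16.5249, y* = 5.7878

MRS = MU_x/MU_y = (3/2)·(y/x)^(0.75). Set equal to p_x/p_y.
Hence y/x = ((2/3)·p_x/p_y)^(1/(0.75)), i.e. raised to the 4/3 power.
With the ratio pinned down, the budget gives x* = M/(p_x + p_y·(y/x)) and y* = (y/x)·x*.
Numerically y/x = 0.350249, so x* = 140/(5.6 + 8.2·0.350249) = 16.5249 and y* = 0.350249·16.5249 = 5.7878.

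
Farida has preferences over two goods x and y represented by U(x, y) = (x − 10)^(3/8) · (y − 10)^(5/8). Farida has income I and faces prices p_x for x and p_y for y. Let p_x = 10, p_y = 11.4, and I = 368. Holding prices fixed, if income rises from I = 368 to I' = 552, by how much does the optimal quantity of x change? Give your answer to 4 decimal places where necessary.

Let x' = x−10, y' = y−10. MRS = (3/5)·y'/x' = p_x/p_y.
After buying the subsistence bundle (10, 10), a share 0.375 of the remaining income goes to x: x* = 10 + 0.375·(I − 10p_x − 10p_y)/p_x.
Discretionary income = 368 − 10·10 − 10·11.4 = 154; x* = 10 + 0.375·154/10 = 15.775.
At I' = 552: x* = 22.675. Change: 22.675 − 15.775 = 6.9.

Δx* = 6.9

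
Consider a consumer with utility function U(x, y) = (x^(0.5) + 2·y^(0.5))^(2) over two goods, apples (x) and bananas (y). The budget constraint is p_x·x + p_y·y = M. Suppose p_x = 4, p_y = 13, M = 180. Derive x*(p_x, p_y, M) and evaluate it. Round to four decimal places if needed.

x* = 20.1724

MRS = MU_x/MU_y = (1/2)·(y/x)^(0.5). Set equal to p_x/p_y.
Solve for the ratio: y/x = [2·p_x/p_y]^(2).
With the ratio pinned down, the budget gives x* = M/(p_x + p_y·(y/x)) and y* = (y/x)·x*.
Numerically y/x = 0.378698, so x* = 180/(4 + 13·0.378698) = 20.1724.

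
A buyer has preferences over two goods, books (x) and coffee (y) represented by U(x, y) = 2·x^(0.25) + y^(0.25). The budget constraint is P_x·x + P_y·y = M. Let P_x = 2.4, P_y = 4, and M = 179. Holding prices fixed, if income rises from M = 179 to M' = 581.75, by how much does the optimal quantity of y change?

Δy* = 25.2501

MU_x ∝ 2·x^(-0.75), MU_y ∝ y^(-0.75), so MRS = 2·(y/x)^(0.75) = P_x/P_y.
Solve for the ratio: y/x = [(1/2)·P_x/P_y]^(4/3).
Substitute y = (y/x)·x into the budget: x* = M/(P_x + P_y·(y/x)).
Numerically y/x = 0.20083, so x* = 179/(2.4 + 4·0.20083) = 55.8795 and y* = 0.20083·55.8795 = 11.2223.
At M' = 581.75: y* = 36.4724. Change: 36.4724 − 11.2223 = 25.2501.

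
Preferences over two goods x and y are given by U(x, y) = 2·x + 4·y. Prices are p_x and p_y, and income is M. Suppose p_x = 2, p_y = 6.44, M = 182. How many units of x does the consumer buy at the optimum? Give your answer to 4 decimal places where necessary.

x* = 91

Perfect substitutes: compare marginal utility per dollar. 2/p_x vs 4/p_y → 1 vs 0.6211.
x gives more utility per dollar, so spend all income on x: x* = M/p_x, y* = 0.
Numerically: x* = 91, y* = 0.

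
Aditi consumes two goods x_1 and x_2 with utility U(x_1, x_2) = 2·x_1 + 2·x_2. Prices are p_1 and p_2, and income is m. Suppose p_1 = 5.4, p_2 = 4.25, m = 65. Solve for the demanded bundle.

x_1* = 0, x_2* = 15.2941

x_2 gives more utility per dollar, so spend all income on x_2: x_2* = m/p_2, x_1* = 0.
Numerically: x_1* = 0, x_2* = 15.2941.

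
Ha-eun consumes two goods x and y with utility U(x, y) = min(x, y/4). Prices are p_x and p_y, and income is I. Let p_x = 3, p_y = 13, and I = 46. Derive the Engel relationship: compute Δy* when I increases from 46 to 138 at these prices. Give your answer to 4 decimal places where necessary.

Δy* = 6.6909

Leontief preferences: the optimum is at the kink where x/1 = y/4, i.e. y = 4·x.
Budget: p_x·x + p_y·4·x = I, so (p_x + 4·p_y)·x = I.
Demand: x*(p_x,p_y,I) = I/(p_x + 4·p_y), y* = 4·I/(p_x + 4·p_y).
Here 3 + 4·13 = 55, giving y* = 3.3455.
At I' = 138: y* = 10.0364. Change: 10.0364 − 3.3455 = 6.6909.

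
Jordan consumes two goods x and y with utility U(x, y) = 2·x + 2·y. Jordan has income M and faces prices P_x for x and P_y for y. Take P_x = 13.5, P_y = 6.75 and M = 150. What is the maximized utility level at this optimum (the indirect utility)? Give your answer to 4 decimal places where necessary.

y gives more utility per dollar, so spend all income on y: y* = M/P_y, x* = 0.
Numerically: x* = 0, y* = 22.2222.
Utility at the optimum: U(0, 22.2222) = 44.4444.

V = 44.4444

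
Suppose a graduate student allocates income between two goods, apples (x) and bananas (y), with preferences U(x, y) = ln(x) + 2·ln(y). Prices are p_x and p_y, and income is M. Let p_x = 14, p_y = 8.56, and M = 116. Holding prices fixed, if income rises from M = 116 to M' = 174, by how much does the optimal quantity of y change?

The MRS is (1/2)·y/x. Set MRS = p_x/p_y.
Rearranging, p_y·y = 2·p_x·x. Substituting into the budget gives p_x·x·(1 + 2) = M.
Demand: x*(p_x,p_y,M) = 1/3·M/p_x and y* = 2/3·M/p_y.
At p_x=14, p_y=8.56, M=116: y* = 2/3·116/8.56 = 9.0343.
At M' = 174: y* = 13.5514. Change: 13.5514 − 9.0343 = 4.5171.

Δy* = 4.5171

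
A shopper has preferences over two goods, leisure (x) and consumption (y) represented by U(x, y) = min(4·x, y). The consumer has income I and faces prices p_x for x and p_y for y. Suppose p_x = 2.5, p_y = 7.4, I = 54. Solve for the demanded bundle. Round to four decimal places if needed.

x* = 1.6822, y* = 6.729

Leontief preferences: the optimum is at the kink where x/1 = y/4, i.e. y = 4·x.
Budget: p_x·x + p_y·4·x = I, so (p_x + 4·p_y)·x = I.
Demand: x*(p_x,p_y,I) = I/(p_x + 4·p_y), y* = 4·I/(p_x + 4·p_y).
Here 2.5 + 4·7.4 = 32.1, giving x* = 1.6822 and y* = 6.729.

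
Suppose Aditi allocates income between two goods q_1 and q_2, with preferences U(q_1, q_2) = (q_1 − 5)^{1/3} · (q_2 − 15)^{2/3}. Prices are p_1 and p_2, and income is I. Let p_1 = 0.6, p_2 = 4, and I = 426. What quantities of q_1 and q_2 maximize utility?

Let q_1' = q_1−5, q_2' = q_2−15. MRS = (1/2)·q_2'/q_1' = p_1/p_2.
Substituting into the budget: q_1* = 5 + 1/3·(I − 5·p_1 − 15·p_2)/p_1, and q_2* = 15 + 2/3·(…)/p_2.
Discretionary income = 426 − 5·0.6 − 15·4 = 363; q_1* = 5 + 1/3·363/0.6 = 206.6667; q_2* = 15 + 2/3·363/4 = 75.5.

q_1* = 206.6667, q_2* = 75.5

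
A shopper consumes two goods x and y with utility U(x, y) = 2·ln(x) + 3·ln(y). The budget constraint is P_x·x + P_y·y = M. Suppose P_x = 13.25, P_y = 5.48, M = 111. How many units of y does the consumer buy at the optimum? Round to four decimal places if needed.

y* = 12.1533

The MRS is (2/3)·y/x. Set MRS = P_x/P_y.
Rearranging, P_y·y = (3/2)·P_x·x. Substituting into the budget gives P_x·x·(1 + (3/2)) = M.
Demand: x*(P_x,P_y,M) = 0.4·M/P_x and y* = 0.6·M/P_y.
At P_x=13.25, P_y=5.48, M=111: y* = 0.6·111/5.48 = 12.1533.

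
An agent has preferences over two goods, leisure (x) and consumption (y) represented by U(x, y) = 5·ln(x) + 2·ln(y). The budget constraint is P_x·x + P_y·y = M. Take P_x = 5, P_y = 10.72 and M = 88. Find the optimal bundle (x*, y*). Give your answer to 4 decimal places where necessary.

x* = 12.5714, y* = 2.3454

Demand: x*(P_x,P_y,M) = 5/7·M/P_x and y* = 2/7·M/P_y.
At P_x=5, P_y=10.72, M=88: x* = 5/7·88/5 = 12.5714, y* = 2.3454.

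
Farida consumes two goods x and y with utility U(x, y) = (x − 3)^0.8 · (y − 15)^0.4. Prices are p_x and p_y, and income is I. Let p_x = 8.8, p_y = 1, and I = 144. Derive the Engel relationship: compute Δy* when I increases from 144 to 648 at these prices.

Δy* = 168

Let x' = x−3, y' = y−15. MRS = 2·y'/x' = p_x/p_y.
After buying the subsistence bundle (3, 15), a share 2/3 of the remaining income goes to x: x* = 3 + 2/3·(I − 3p_x − 15p_y)/p_x.
Discretionary income = 144 − 3·8.8 − 15·1 = 102.6; y* = 15 + 1/3·102.6/1 = 49.2.
At I' = 648: y* = 217.2. Change: 217.2 − 49.2 = 168.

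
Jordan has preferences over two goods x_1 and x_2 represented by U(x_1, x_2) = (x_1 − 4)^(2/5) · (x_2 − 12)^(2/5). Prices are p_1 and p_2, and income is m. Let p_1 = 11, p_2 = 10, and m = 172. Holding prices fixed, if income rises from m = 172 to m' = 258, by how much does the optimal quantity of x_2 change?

Δx_2* = 4.3

MRS = (x_2−12)/(x_1−4). Tangency with p_1/p_2 gives x_2−12 = (p_1/p_2)·(x_1−4).
Substituting into the budget: x_1* = 4 + 0.5·(m − 4·p_1 − 12·p_2)/p_1, and x_2* = 12 + 0.5·(…)/p_2.
Discretionary income = 172 − 4·11 − 12·10 = 8; x_2* = 12 + 0.5·8/10 = 12.4.
At m' = 258: x_2* = 16.7. Change: 16.7 − 12.4 = 4.3.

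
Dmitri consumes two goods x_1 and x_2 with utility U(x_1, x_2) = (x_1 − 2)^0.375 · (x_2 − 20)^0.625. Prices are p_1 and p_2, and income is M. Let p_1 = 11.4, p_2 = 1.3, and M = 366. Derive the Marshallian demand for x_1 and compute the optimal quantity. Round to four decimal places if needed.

x_1* = 12.4342

Substituting into the budget: x_1* = 2 + 0.375·(M − 2·p_1 − 20·p_2)/p_1, and x_2* = 20 + 0.625·(…)/p_2.
Discretionary income = 366 − 2·11.4 − 20·1.3 = 317.2; x_1* = 2 + 0.375·317.2/11.4 = 12.4342.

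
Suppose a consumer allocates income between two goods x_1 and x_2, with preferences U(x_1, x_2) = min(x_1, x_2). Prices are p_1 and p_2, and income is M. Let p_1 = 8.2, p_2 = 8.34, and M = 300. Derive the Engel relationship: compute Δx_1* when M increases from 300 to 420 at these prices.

Demand: x_1*(p_1,p_2,M) = M/(p_1 + p_2), x_2* = M/(p_1 + p_2).
Here 8.2 + 8.34 = 16.54, giving x_1* = 18.1378.
At M' = 420: x_1* = 25.393. Change: 25.393 − 18.1378 = 7.2551.

Δx_1* = 7.2551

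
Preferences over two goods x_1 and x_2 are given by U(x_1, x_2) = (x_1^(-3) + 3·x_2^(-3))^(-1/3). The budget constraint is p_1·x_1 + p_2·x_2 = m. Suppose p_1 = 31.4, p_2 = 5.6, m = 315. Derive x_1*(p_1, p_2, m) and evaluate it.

MU_x_1 ∝ x_1^(-4), MU_x_2 ∝ 3·x_2^(-4), so MRS = (1/3)·(x_2/x_1)^(4) = p_1/p_2.
Hence x_2/x_1 = (3·p_1/p_2)^(1/(4)), i.e. raised to the 0.25 power.
Substitute x_2 = (x_2/x_1)·x_1 into the budget: x_1* = m/(p_1 + p_2·(x_2/x_1)).
Numerically x_2/x_1 = 2.02519, so x_1* = 315/(31.4 + 5.6·2.02519) = 7.37.

x_1* = 7.37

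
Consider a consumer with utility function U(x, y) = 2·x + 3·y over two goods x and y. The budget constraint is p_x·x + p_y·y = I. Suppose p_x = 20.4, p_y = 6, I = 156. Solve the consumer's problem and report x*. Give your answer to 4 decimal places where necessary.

x* = 0

Perfect substitutes: compare marginal utility per dollar. 2/p_x vs 3/p_y → 0.098 vs 0.5.
y gives more utility per dollar, so spend all income on y: y* = I/p_y, x* = 0.
Numerically: x* = 0, y* = 26.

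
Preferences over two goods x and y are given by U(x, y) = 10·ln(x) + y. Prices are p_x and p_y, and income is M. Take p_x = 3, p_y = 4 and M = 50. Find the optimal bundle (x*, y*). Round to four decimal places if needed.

x* = 13.3333, y* = 2.5

So x*(p_x,p_y) = 10·p_y/p_x, independent of income; and y* = (M − 10·p_y)/p_y.
At the given prices: x* = 10·4/3 = 13.3333, and y* = 2.5.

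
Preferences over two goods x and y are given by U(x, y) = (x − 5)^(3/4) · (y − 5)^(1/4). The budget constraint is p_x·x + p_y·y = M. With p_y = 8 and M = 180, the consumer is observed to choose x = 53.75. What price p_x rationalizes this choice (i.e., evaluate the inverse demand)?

Let x' = x−5, y' = y−5. MRS = 3·y'/x' = p_x/p_y.
Substituting into the budget: x* = 5 + 0.75·(M − 5·p_x − 5·p_y)/p_x, and y* = 5 + 0.25·(…)/p_y.
Set x* = 53.75 in the demand function and solve for p_x: p_x = 2.

p_x = 2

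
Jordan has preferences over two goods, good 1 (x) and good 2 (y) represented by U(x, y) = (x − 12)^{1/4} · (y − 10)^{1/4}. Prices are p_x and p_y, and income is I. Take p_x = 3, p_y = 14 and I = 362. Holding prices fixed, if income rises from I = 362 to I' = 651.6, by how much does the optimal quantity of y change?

Δy* = 10.3429

This is Cobb-Douglas in (x−12, y−10): tangency gives 0.25·p_y·(y−10) = 0.25·p_x·(x−12).
Substituting into the budget: x* = 12 + 0.5·(I − 12·p_x − 10·p_y)/p_x, and y* = 10 + 0.5·(…)/p_y.
Discretionary income = 362 − 12·3 − 10·14 = 186; y* = 10 + 0.5·186/14 = 16.6429.
At I' = 651.6: y* = 26.9857. Change: 26.9857 − 16.6429 = 10.3429.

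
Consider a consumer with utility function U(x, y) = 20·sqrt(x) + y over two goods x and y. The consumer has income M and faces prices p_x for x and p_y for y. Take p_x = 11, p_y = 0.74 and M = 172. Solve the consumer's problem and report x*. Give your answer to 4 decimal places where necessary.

MU_x = 10/√x, MU_y = 1. Tangency: 10/√x = p_x/p_y.
Thus x* = (10·p_y/p_x)² — independent of M — with the rest of income spent on y.
Plugging in: x* = (10·0.74/11)² = 0.4526.

x* = 0.4526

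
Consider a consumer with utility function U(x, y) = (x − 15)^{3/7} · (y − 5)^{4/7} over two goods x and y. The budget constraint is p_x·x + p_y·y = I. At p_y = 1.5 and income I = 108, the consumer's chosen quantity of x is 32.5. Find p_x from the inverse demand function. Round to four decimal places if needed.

p_x = 1.8

MRS = (3/4)·(y−5)/(x−15). Tangency with p_x/p_y gives y−5 = (4/3)·(p_x/p_y)·(x−15).
Substituting into the budget: x* = 15 + 3/7·(I − 15·p_x − 5·p_y)/p_x, and y* = 5 + 4/7·(…)/p_y.
Set x* = 32.5 in the demand function and solve for p_x: p_x = 1.8.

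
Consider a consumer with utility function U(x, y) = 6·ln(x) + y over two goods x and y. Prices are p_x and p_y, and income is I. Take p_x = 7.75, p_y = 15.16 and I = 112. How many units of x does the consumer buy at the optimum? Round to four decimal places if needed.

Set MRS = p_x/p_y: (6/x)/1 = p_x/p_y.
So x*(p_x,p_y) = 6·p_y/p_x, independent of income; and y* = (I − 6·p_y)/p_y.
At the given prices: x* = 6·15.16/7.75 = 11.7368.

x* = 11.7368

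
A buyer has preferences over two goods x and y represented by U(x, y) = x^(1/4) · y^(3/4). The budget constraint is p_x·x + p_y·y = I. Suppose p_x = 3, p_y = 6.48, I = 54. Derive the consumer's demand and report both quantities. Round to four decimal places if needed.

x* = 4.5, y* = 6.25

Tangency: MRS = (1/3)·y/x = p_x/p_y.
Rearranging, p_y·y = 3·p_x·x. Substituting into the budget gives p_x·x·(1 + 3) = I.
Demand: x*(p_x,p_y,I) = 0.25·I/p_x and y* = 0.75·I/p_y.
At p_x=3, p_y=6.48, I=54: x* = 0.25·54/3 = 4.5, y* = 6.25.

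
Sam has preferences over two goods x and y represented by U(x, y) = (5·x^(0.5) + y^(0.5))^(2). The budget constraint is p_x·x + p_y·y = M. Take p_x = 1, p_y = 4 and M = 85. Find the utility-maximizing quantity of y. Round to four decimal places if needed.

y* = 0.2104

From the CES first-order condition, 5·(y/x)^(0.5) = p_x/p_y.
Hence y/x = ((1/5)·p_x/p_y)^(1/(0.5)), i.e. raised to the 2 power.
Substitute y = (y/x)·x into the budget: x* = M/(p_x + p_y·(y/x)).
Numerically y/x = 0.0025, so x* = 85/(1 + 4·0.0025) = 84.1584 and y* = 0.0025·84.1584 = 0.2104.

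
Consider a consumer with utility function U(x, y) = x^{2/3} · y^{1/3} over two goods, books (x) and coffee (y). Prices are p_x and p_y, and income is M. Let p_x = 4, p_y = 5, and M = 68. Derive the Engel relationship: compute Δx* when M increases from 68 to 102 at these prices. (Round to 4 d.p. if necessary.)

Δx* = 5.6667

Demand: x*(p_x,p_y,M) = 2/3·M/p_x and y* = 1/3·M/p_y.
At p_x=4, p_y=5, M=68: x* = 2/3·68/4 = 11.3333.
At M' = 102: x* = 17. Change: 17 − 11.3333 = 5.6667.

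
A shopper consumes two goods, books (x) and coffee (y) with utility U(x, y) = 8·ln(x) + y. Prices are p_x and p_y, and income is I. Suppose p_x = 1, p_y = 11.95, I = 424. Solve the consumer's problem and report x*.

MU_x = 8/x, MU_y = 1. Tangency: 8/x = p_x/p_y.
So x*(p_x,p_y) = 8·p_y/p_x, independent of income; and y* = (I − 8·p_y)/p_y.
At the given prices: x* = 8·11.95/1 = 95.6.

x* = 95.6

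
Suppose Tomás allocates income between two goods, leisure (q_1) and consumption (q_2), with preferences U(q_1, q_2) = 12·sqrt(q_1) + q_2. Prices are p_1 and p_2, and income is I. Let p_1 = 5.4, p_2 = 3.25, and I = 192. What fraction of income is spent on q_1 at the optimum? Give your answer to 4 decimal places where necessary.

Solve: √q_1 = 6·p_2/p_1, so q_1*(p_1,p_2) = (6·p_2/p_1)², and q_2* = (I − p_1·q_1*)/p_2.
Plugging in: q_1* = (6·3.25/5.4)² = 13.0401, q_2* = 37.4103.
Expenditure on q_1: 5.4·13.0401 = 70.4167; share = 0.3668.

share on q_1 = 0.3668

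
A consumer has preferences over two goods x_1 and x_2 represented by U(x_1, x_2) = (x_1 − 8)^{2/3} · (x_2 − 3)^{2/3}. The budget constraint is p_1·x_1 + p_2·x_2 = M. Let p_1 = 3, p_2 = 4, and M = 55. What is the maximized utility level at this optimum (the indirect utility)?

Discretionary income = 55 − 8·3 − 3·4 = 19; x_1* = 8 + 0.5·19/3 = 11.1667; x_2* = 3 + 0.5·19/4 = 5.375.
Utility at the optimum: U(11.1667, 5.375) = 3.8386.

V = 3.8386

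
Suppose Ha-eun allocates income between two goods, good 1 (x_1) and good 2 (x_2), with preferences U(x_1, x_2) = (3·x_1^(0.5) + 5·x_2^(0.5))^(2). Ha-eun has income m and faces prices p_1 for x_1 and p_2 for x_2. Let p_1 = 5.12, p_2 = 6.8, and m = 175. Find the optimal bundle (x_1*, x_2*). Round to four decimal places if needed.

x_1* = 11.056, x_2* = 17.4108

MRS = MU_x_1/MU_x_2 = (3/5)·(x_2/x_1)^(0.5). Set equal to p_1/p_2.
Hence x_2/x_1 = ((5/3)·p_1/p_2)^(1/(0.5)), i.e. raised to the 2 power.
Substitute x_2 = (x_2/x_1)·x_1 into the budget: x_1* = m/(p_1 + p_2·(x_2/x_1)).
Numerically x_2/x_1 = 1.574779, so x_1* = 175/(5.12 + 6.8·1.574779) = 11.056 and x_2* = 1.574779·11.056 = 17.4108.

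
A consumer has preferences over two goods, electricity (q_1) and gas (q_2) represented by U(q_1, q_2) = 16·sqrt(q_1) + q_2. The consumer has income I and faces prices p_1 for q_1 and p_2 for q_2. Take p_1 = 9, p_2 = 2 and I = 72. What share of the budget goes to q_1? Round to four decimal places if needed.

share on q_1 = 0.3951

MU_q_1 = 8/√q_1, MU_q_2 = 1. Tangency: 8/√q_1 = p_1/p_2.
Thus q_1* = (8·p_2/p_1)² — independent of I — with the rest of income spent on q_2.
Plugging in: q_1* = (8·2/9)² = 3.1605, q_2* = 21.7778.
Expenditure on q_1: 9·3.1605 = 28.4444; share = 0.3951.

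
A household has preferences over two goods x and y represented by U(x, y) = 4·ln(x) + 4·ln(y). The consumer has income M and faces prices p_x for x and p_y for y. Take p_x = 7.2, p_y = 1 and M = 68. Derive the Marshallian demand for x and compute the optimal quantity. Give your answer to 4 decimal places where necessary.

The MRS is y/x. Set MRS = p_x/p_y.
Rearranging, p_y·y = p_x·x. Substituting into the budget gives p_x·x·(1 + 1) = M.
Demand: x*(p_x,p_y,M) = 0.5·M/p_x and y* = 0.5·M/p_y.
At p_x=7.2, p_y=1, M=68: x* = 0.5·68/7.2 = 4.7222.

x* = 4.7222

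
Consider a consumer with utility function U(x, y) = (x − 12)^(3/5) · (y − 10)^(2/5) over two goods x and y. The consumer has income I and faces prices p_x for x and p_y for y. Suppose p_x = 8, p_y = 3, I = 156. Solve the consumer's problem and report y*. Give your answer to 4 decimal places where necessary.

y* = 14

After buying the subsistence bundle (12, 10), a share 0.6 of the remaining income goes to x: x* = 12 + 0.6·(I − 12p_x − 10p_y)/p_x.
Discretionary income = 156 − 12·8 − 10·3 = 30; y* = 10 + 0.4·30/3 = 14.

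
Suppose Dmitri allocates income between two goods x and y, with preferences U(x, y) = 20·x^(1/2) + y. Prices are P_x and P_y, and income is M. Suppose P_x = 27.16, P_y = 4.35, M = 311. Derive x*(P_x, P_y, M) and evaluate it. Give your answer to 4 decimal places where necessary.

MU_x = 10/√x, MU_y = 1. Tangency: 10/√x = P_x/P_y.
Thus x* = (10·P_y/P_x)² — independent of M — with the rest of income spent on y.
Plugging in: x* = (10·4.35/27.16)² = 2.5652.

x* = 2.5652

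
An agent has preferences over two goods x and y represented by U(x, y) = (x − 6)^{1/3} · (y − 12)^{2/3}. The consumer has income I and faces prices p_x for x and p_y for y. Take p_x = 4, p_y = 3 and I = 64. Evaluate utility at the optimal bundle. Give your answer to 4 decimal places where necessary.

Let x' = x−6, y' = y−12. MRS = (1/2)·y'/x' = p_x/p_y.
After buying the subsistence bundle (6, 12), a share 1/3 of the remaining income goes to x: x* = 6 + 1/3·(I − 6p_x − 12p_y)/p_x.
Discretionary income = 64 − 6·4 − 12·3 = 4; x* = 6 + 1/3·4/4 = 6.3333; y* = 12 + 2/3·4/3 = 12.8889.
Utility at the optimum: U(6.3333, 12.8889) = 0.641.

V = 0.641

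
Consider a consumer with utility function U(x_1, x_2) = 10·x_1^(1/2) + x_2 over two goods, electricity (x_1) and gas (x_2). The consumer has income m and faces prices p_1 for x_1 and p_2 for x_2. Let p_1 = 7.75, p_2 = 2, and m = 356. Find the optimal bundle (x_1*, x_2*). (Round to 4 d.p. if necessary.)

x_1* = 1.6649, x_2* = 171.5484

Solve: √x_1 = 5·p_2/p_1, so x_1*(p_1,p_2) = (5·p_2/p_1)², and x_2* = (m − p_1·x_1*)/p_2.
Plugging in: x_1* = (5·2/7.75)² = 1.6649, x_2* = 171.5484.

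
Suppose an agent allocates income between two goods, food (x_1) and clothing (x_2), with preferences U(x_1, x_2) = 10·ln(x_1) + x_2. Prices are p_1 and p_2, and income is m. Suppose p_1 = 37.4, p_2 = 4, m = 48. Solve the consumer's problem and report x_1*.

MU_x_1 = 10/x_1, MU_x_2 = 1. Tangency: 10/x_1 = p_1/p_2.
So x_1*(p_1,p_2) = 10·p_2/p_1, independent of income; and x_2* = (m − 10·p_2)/p_2.
At the given prices: x_1* = 10·4/37.4 = 1.0695.

x_1* = 1.0695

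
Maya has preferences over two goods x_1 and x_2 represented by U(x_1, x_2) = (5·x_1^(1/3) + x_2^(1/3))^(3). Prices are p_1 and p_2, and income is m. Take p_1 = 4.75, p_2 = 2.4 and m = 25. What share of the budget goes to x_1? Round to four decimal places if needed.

MU_x_1 ∝ 5·x_1^(-2/3), MU_x_2 ∝ x_2^(-2/3), so MRS = 5·(x_2/x_1)^(2/3) = p_1/p_2.
Solve for the ratio: x_2/x_1 = [(1/5)·p_1/p_2]^(1.5).
With the ratio pinned down, the budget gives x_1* = m/(p_1 + p_2·(x_2/x_1)) and x_2* = (x_2/x_1)·x_1*.
Numerically x_2/x_1 = 0.24904, so x_1* = 25/(4.75 + 2.4·0.24904) = 4.6749 and x_2* = 0.24904·4.6749 = 1.1642.
Expenditure on x_1: 4.75·4.6749 = 22.2058; share = 0.8882.

share on x_1 = 0.8882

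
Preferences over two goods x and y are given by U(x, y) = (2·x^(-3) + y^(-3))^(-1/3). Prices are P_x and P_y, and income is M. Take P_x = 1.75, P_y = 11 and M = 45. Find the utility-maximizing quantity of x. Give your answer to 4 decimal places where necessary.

MU_x ∝ 2·x^(-4), MU_y ∝ y^(-4), so MRS = 2·(y/x)^(4) = P_x/P_y.
Solve for the ratio: y/x = [(1/2)·P_x/P_y]^(0.25).
Substitute y = (y/x)·x into the budget: x* = M/(P_x + P_y·(y/x)).
Numerically y/x = 0.531073, so x* = 45/(1.75 + 11·0.531073) = 5.9274.

x* = 5.9274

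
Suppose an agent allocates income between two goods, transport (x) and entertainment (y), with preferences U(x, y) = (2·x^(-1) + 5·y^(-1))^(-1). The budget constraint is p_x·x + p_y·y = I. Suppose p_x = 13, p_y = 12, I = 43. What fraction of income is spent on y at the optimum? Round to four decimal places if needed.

share on y = 0.603

From the CES first-order condition, (2/5)·(y/x)^(2) = p_x/p_y.
Hence y/x = ((5/2)·p_x/p_y)^(1/(2)), i.e. raised to the 0.5 power.
Substitute y = (y/x)·x into the budget: x* = I/(p_x + p_y·(y/x)).
Numerically y/x = 1.645701, so x* = 43/(13 + 12·1.645701) = 1.313 and y* = 1.645701·1.313 = 2.1609.
Expenditure on y: 12·2.1609 = 25.9305; share = 0.603.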